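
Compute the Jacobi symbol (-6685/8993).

Reduce the numerator: -6685 ≡ 2308 (mod 8993), so (-6685/8993) = (2308/8993).
Factor out 2: 2308 = 2^2·577. Since 8993 ≡ 1 (mod 8), (2/8993) = +1, and (2/8993)^2 = +1. Now have (577/8993).
577 ≡ 1 (mod 4), so quadratic reciprocity gives (577/8993) = (8993/577). Reduce: 8993 ≡ 338 (mod 577). Now have (338/577).
Factor out 2: 338 = 2·169. Since 577 ≡ 1 (mod 8), (2/577) = +1. Now have (169/577).
169 ≡ 1 (mod 4), so quadratic reciprocity gives (169/577) = (577/169). Reduce: 577 ≡ 70 (mod 169). Now have (70/169).
Factor out 2: 70 = 2·35. Since 169 ≡ 1 (mod 8), (2/169) = +1. Now have (35/169).
169 ≡ 1 (mod 4), so quadratic reciprocity gives (35/169) = (169/35). Reduce: 169 ≡ 29 (mod 35). Now have (29/35).
29 ≡ 1 (mod 4), so quadratic reciprocity gives (29/35) = (35/29). Reduce: 35 ≡ 6 (mod 29). Now have (6/29).
Factor out 2: 6 = 2·3. Since 29 ≡ 5 (mod 8), (2/29) = -1. Now have -(3/29).
29 ≡ 1 (mod 4), so quadratic reciprocity gives (3/29) = (29/3). Reduce: 29 ≡ 2 (mod 3). Now have -(2/3).
Factor out 2: 2 = 2. Since 3 ≡ 3 (mod 8), (2/3) = -1. Now have (1/3).
(1/3) = 1. Collecting the sign factors: 1.

1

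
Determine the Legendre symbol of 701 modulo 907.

(701/907)
  = (907/701)    [QR: 701 ≡ 1 mod 4, sign kept]
  = (206/701)    [907 ≡ 206 mod 701]
  = -(103/701)    [701 ≡ 5 mod 8 ⇒ (2/701) = -1]
  = -(701/103)    [QR: 701 ≡ 1 mod 4, sign kept]
  = -(83/103)    [701 ≡ 83 mod 103]
  = (103/83)    [QR: both ≡ 3 mod 4, sign flips]
  = (20/83)    [103 ≡ 20 mod 83]
  = (5/83)    [83 ≡ 3 mod 8 ⇒ (2/83)^2 = +1]
  = (83/5)    [QR: 5 ≡ 1 mod 4, sign kept]
  = (3/5)    [83 ≡ 3 mod 5]
  = (5/3)    [QR: 5 ≡ 1 mod 4, sign kept]
  = (2/3)    [5 ≡ 2 mod 3]
  = -(1/3)    [3 ≡ 3 mod 8 ⇒ (2/3) = -1]
  = -1    [(1/3) = 1]

-1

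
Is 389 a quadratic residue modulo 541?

no

389 ≡ 1 (mod 4), so quadratic reciprocity gives (389/541) = (541/389). Reduce: 541 ≡ 152 (mod 389). Now have (152/389).
Factor out 2: 152 = 2^3·19. Since 389 ≡ 5 (mod 8), (2/389) = -1, and (2/389)^3 = -1. Now have -(19/389).
389 ≡ 1 (mod 4), so quadratic reciprocity gives (19/389) = (389/19). Reduce: 389 ≡ 9 (mod 19). Now have -(9/19).
9 ≡ 1 (mod 4), so quadratic reciprocity gives (9/19) = (19/9). Reduce: 19 ≡ 1 (mod 9). Now have -(1/9).
(1/9) = 1. Collecting the sign factors: -1.
(389/541) = -1, and 541 is prime, so 389 is not a quadratic residue mod 541.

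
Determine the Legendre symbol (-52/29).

Reduce the numerator: -52 ≡ 6 (mod 29), so (-52/29) = (6/29).
Factor out 2: 6 = 2·3. Since 29 ≡ 5 (mod 8), (2/29) = -1. Now have -(3/29).
29 ≡ 1 (mod 4), so quadratic reciprocity gives (3/29) = (29/3). Reduce: 29 ≡ 2 (mod 3). Now have -(2/3).
Factor out 2: 2 = 2. Since 3 ≡ 3 (mod 8), (2/3) = -1. Now have (1/3).
(1/3) = 1. Collecting the sign factors: 1.

1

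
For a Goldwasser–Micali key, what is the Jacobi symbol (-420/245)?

0

Reduce the numerator: -420 ≡ 70 (mod 245), so (-420/245) = (70/245).
Factor out 2: 70 = 2·35. Since 245 ≡ 5 (mod 8), (2/245) = -1. Now have -(35/245).
245 ≡ 1 (mod 4), so quadratic reciprocity gives (35/245) = (245/35). Reduce: 245 ≡ 0 (mod 35). Now have -(0/35).
The numerator is now 0 with denominator 35 > 1: the symbol is 0.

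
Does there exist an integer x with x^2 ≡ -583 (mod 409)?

Reduce the numerator: -583 ≡ 235 (mod 409), so (-583/409) = (235/409).
409 ≡ 1 (mod 4), so quadratic reciprocity gives (235/409) = (409/235). Reduce: 409 ≡ 174 (mod 235). Now have (174/235).
Factor out 2: 174 = 2·87. Since 235 ≡ 3 (mod 8), (2/235) = -1. Now have -(87/235).
Both 87 ≡ 3 and 235 ≡ 3 (mod 4), so reciprocity gives (87/235) = -(235/87). Reduce: 235 ≡ 61 (mod 87). Now have (61/87).
61 ≡ 1 (mod 4), so quadratic reciprocity gives (61/87) = (87/61). Reduce: 87 ≡ 26 (mod 61). Now have (26/61).
Factor out 2: 26 = 2·13. Since 61 ≡ 5 (mod 8), (2/61) = -1. Now have -(13/61).
13 ≡ 1 (mod 4), so quadratic reciprocity gives (13/61) = (61/13). Reduce: 61 ≡ 9 (mod 13). Now have -(9/13).
9 ≡ 1 (mod 4), so quadratic reciprocity gives (9/13) = (13/9). Reduce: 13 ≡ 4 (mod 9). Now have -(4/9).
Factor out 2: 4 = 2^2. Since 9 ≡ 1 (mod 8), (2/9) = +1, and (2/9)^2 = +1. Now have -(1/9).
(1/9) = 1. Collecting the sign factors: -1.
The Legendre symbol is -1, so x^2 ≡ -583 (mod 409) has no solution.

no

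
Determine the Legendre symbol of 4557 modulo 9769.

4557 ≡ 1 (mod 4), so quadratic reciprocity gives (4557/9769) = (9769/4557). Reduce: 9769 ≡ 655 (mod 4557). Now have (655/4557).
4557 ≡ 1 (mod 4), so quadratic reciprocity gives (655/4557) = (4557/655). Reduce: 4557 ≡ 627 (mod 655). Now have (627/655).
Both 627 ≡ 3 and 655 ≡ 3 (mod 4), so reciprocity gives (627/655) = -(655/627). Reduce: 655 ≡ 28 (mod 627). Now have -(28/627).
Factor out 2: 28 = 2^2·7. Since 627 ≡ 3 (mod 8), (2/627) = -1, and (2/627)^2 = +1. Now have -(7/627).
Both 7 ≡ 3 and 627 ≡ 3 (mod 4), so reciprocity gives (7/627) = -(627/7). Reduce: 627 ≡ 4 (mod 7). Now have (4/7).
Factor out 2: 4 = 2^2. Since 7 ≡ 7 (mod 8), (2/7) = +1, and (2/7)^2 = +1. Now have (1/7).
(1/7) = 1. Collecting the sign factors: 1.

1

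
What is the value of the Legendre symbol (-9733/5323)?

Pull out -1: (-9733/5323) = (-1/5323)·(9733/5323). Since 5323 ≡ 3 (mod 4), (-1/5323) = -1. Now have -(9733/5323).
Reduce the numerator: 9733 ≡ 4410 (mod 5323), so (9733/5323) = (4410/5323).
Factor out 2: 4410 = 2·2205. Since 5323 ≡ 3 (mod 8), (2/5323) = -1. Now have (2205/5323).
2205 ≡ 1 (mod 4), so quadratic reciprocity gives (2205/5323) = (5323/2205). Reduce: 5323 ≡ 913 (mod 2205). Now have (913/2205).
913 ≡ 1 (mod 4), so quadratic reciprocity gives (913/2205) = (2205/913). Reduce: 2205 ≡ 379 (mod 913). Now have (379/913).
913 ≡ 1 (mod 4), so quadratic reciprocity gives (379/913) = (913/379). Reduce: 913 ≡ 155 (mod 379). Now have (155/379).
Both 155 ≡ 3 and 379 ≡ 3 (mod 4), so reciprocity gives (155/379) = -(379/155). Reduce: 379 ≡ 69 (mod 155). Now have -(69/155).
69 ≡ 1 (mod 4), so quadratic reciprocity gives (69/155) = (155/69). Reduce: 155 ≡ 17 (mod 69). Now have -(17/69).
17 ≡ 1 (mod 4), so quadratic reciprocity gives (17/69) = (69/17). Reduce: 69 ≡ 1 (mod 17). Now have -(1/17).
(1/17) = 1. Collecting the sign factors: -1.

-1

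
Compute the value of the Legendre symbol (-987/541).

(-987/541)
  = (95/541)    [-987 ≡ 95 mod 541]
  = (541/95)    [QR: 541 ≡ 1 mod 4, sign kept]
  = (66/95)    [541 ≡ 66 mod 95]
  = (33/95)    [95 ≡ 7 mod 8 ⇒ (2/95) = +1]
  = (95/33)    [QR: 33 ≡ 1 mod 4, sign kept]
  = (29/33)    [95 ≡ 29 mod 33]
  = (33/29)    [QR: 29 ≡ 1 mod 4, sign kept]
  = (4/29)    [33 ≡ 4 mod 29]
  = (1/29)    [29 ≡ 5 mod 8 ⇒ (2/29)^2 = +1]
  = 1    [(1/29) = 1]

1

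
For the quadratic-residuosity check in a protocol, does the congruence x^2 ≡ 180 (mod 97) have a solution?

no

Reduce the numerator: 180 ≡ 83 (mod 97), so (180|97) = (83|97).
97 ≡ 1 (mod 4), so quadratic reciprocity gives (83|97) = (97|83). Reduce: 97 ≡ 14 (mod 83). Now have (14|83).
Factor out 2: 14 = 2·7. Since 83 ≡ 3 (mod 8), (2|83) = -1. Now have -(7|83).
Both 7 ≡ 3 and 83 ≡ 3 (mod 4), so reciprocity gives (7|83) = -(83|7). Reduce: 83 ≡ 6 (mod 7). Now have (6|7).
Factor out 2: 6 = 2·3. Since 7 ≡ 7 (mod 8), (2|7) = +1. Now have (3|7).
Both 3 ≡ 3 and 7 ≡ 3 (mod 4), so reciprocity gives (3|7) = -(7|3). Reduce: 7 ≡ 1 (mod 3). Now have -(1|3).
(1|3) = 1. Collecting the sign factors: -1.
(180|97) = -1, and 97 is prime, so 180 is not a quadratic residue mod 97.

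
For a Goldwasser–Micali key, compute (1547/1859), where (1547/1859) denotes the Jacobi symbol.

0

(1547/1859)
  = -(1859/1547)    [QR: both ≡ 3 mod 4, sign flips]
  = -(312/1547)    [1859 ≡ 312 mod 1547]
  = (39/1547)    [1547 ≡ 3 mod 8 ⇒ (2/1547)^3 = -1]
  = -(1547/39)    [QR: both ≡ 3 mod 4, sign flips]
  = -(26/39)    [1547 ≡ 26 mod 39]
  = -(13/39)    [39 ≡ 7 mod 8 ⇒ (2/39) = +1]
  = -(39/13)    [QR: 13 ≡ 1 mod 4, sign kept]
  = -(0/13)    [39 ≡ 0 mod 13]
  = 0    [numerator 0, gcd > 1]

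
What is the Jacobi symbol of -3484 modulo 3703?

Reduce the numerator: -3484 ≡ 219 (mod 3703), so (-3484/3703) = (219/3703).
Both 219 ≡ 3 and 3703 ≡ 3 (mod 4), so reciprocity gives (219/3703) = -(3703/219). Reduce: 3703 ≡ 199 (mod 219). Now have -(199/219).
Both 199 ≡ 3 and 219 ≡ 3 (mod 4), so reciprocity gives (199/219) = -(219/199). Reduce: 219 ≡ 20 (mod 199). Now have (20/199).
Factor out 2: 20 = 2^2·5. Since 199 ≡ 7 (mod 8), (2/199) = +1, and (2/199)^2 = +1. Now have (5/199).
5 ≡ 1 (mod 4), so quadratic reciprocity gives (5/199) = (199/5). Reduce: 199 ≡ 4 (mod 5). Now have (4/5).
Factor out 2: 4 = 2^2. Since 5 ≡ 5 (mod 8), (2/5) = -1, and (2/5)^2 = +1. Now have (1/5).
(1/5) = 1. Collecting the sign factors: 1.

1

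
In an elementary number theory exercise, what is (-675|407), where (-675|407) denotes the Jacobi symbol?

-1

Pull out -1: (-675|407) = (-1|407)·(675|407). Since 407 ≡ 3 (mod 4), (-1|407) = -1. Now have -(675|407).
Reduce the numerator: 675 ≡ 268 (mod 407), so (675|407) = (268|407).
Factor out 2: 268 = 2^2·67. Since 407 ≡ 7 (mod 8), (2|407) = +1, and (2|407)^2 = +1. Now have -(67|407).
Both 67 ≡ 3 and 407 ≡ 3 (mod 4), so reciprocity gives (67|407) = -(407|67). Reduce: 407 ≡ 5 (mod 67). Now have (5|67).
5 ≡ 1 (mod 4), so quadratic reciprocity gives (5|67) = (67|5). Reduce: 67 ≡ 2 (mod 5). Now have (2|5).
Factor out 2: 2 = 2. Since 5 ≡ 5 (mod 8), (2|5) = -1. Now have -(1|5).
(1|5) = 1. Collecting the sign factors: -1.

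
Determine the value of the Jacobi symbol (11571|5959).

(11571|5959)
  = (5612|5959)    [11571 ≡ 5612 mod 5959]
  = (1403|5959)    [5959 ≡ 7 mod 8 ⇒ (2|5959)^2 = +1]
  = -(5959|1403)    [QR: both ≡ 3 mod 4, sign flips]
  = -(347|1403)    [5959 ≡ 347 mod 1403]
  = (1403|347)    [QR: both ≡ 3 mod 4, sign flips]
  = (15|347)    [1403 ≡ 15 mod 347]
  = -(347|15)    [QR: both ≡ 3 mod 4, sign flips]
  = -(2|15)    [347 ≡ 2 mod 15]
  = -(1|15)    [15 ≡ 7 mod 8 ⇒ (2|15) = +1]
  = -1    [(1|15) = 1]

-1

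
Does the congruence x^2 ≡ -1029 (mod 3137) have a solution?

no

Pull out -1: (-1029/3137) = (-1/3137)·(1029/3137). Since 3137 ≡ 1 (mod 4), (-1/3137) = +1. Now have (1029/3137).
1029 ≡ 1 (mod 4), so quadratic reciprocity gives (1029/3137) = (3137/1029). Reduce: 3137 ≡ 50 (mod 1029). Now have (50/1029).
Factor out 2: 50 = 2·25. Since 1029 ≡ 5 (mod 8), (2/1029) = -1. Now have -(25/1029).
25 ≡ 1 (mod 4), so quadratic reciprocity gives (25/1029) = (1029/25). Reduce: 1029 ≡ 4 (mod 25). Now have -(4/25).
Factor out 2: 4 = 2^2. Since 25 ≡ 1 (mod 8), (2/25) = +1, and (2/25)^2 = +1. Now have -(1/25).
(1/25) = 1. Collecting the sign factors: -1.
The Legendre symbol is -1, so x^2 ≡ -1029 (mod 3137) has no solution.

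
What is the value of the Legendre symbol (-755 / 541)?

(-755 / 541)
  = (755 / 541)    [541 ≡ 1 mod 4 ⇒ (-1 / 541) = +1]
  = (214 / 541)    [755 ≡ 214 mod 541]
  = -(107 / 541)    [541 ≡ 5 mod 8 ⇒ (2 / 541) = -1]
  = -(541 / 107)    [QR: 541 ≡ 1 mod 4, sign kept]
  = -(6 / 107)    [541 ≡ 6 mod 107]
  = (3 / 107)    [107 ≡ 3 mod 8 ⇒ (2 / 107) = -1]
  = -(107 / 3)    [QR: both ≡ 3 mod 4, sign flips]
  = -(2 / 3)    [107 ≡ 2 mod 3]
  = (1 / 3)    [3 ≡ 3 mod 8 ⇒ (2 / 3) = -1]
  = 1    [(1 / 3) = 1]

1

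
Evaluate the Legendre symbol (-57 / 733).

Reduce the numerator: -57 ≡ 676 (mod 733), so (-57 / 733) = (676 / 733).
Factor out 2: 676 = 2^2·169. Since 733 ≡ 5 (mod 8), (2 / 733) = -1, and (2 / 733)^2 = +1. Now have (169 / 733).
169 ≡ 1 (mod 4), so quadratic reciprocity gives (169 / 733) = (733 / 169). Reduce: 733 ≡ 57 (mod 169). Now have (57 / 169).
57 ≡ 1 (mod 4), so quadratic reciprocity gives (57 / 169) = (169 / 57). Reduce: 169 ≡ 55 (mod 57). Now have (55 / 57).
57 ≡ 1 (mod 4), so quadratic reciprocity gives (55 / 57) = (57 / 55). Reduce: 57 ≡ 2 (mod 55). Now have (2 / 55).
Factor out 2: 2 = 2. Since 55 ≡ 7 (mod 8), (2 / 55) = +1. Now have (1 / 55).
(1 / 55) = 1. Collecting the sign factors: 1.

1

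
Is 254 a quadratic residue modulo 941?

no

(254/941)
  = -(127/941)    [941 ≡ 5 mod 8 ⇒ (2/941) = -1]
  = -(941/127)    [QR: 941 ≡ 1 mod 4, sign kept]
  = -(52/127)    [941 ≡ 52 mod 127]
  = -(13/127)    [127 ≡ 7 mod 8 ⇒ (2/127)^2 = +1]
  = -(127/13)    [QR: 13 ≡ 1 mod 4, sign kept]
  = -(10/13)    [127 ≡ 10 mod 13]
  = (5/13)    [13 ≡ 5 mod 8 ⇒ (2/13) = -1]
  = (13/5)    [QR: 5 ≡ 1 mod 4, sign kept]
  = (3/5)    [13 ≡ 3 mod 5]
  = (5/3)    [QR: 5 ≡ 1 mod 4, sign kept]
  = (2/3)    [5 ≡ 2 mod 3]
  = -(1/3)    [3 ≡ 3 mod 8 ⇒ (2/3) = -1]
  = -1    [(1/3) = 1]
(254/941) = -1, and 941 is prime, so 254 is not a quadratic residue mod 941.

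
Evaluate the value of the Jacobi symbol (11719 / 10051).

-1

(11719 / 10051)
  = (1668 / 10051)    [11719 ≡ 1668 mod 10051]
  = (417 / 10051)    [10051 ≡ 3 mod 8 ⇒ (2 / 10051)^2 = +1]
  = (10051 / 417)    [QR: 417 ≡ 1 mod 4, sign kept]
  = (43 / 417)    [10051 ≡ 43 mod 417]
  = (417 / 43)    [QR: 417 ≡ 1 mod 4, sign kept]
  = (30 / 43)    [417 ≡ 30 mod 43]
  = -(15 / 43)    [43 ≡ 3 mod 8 ⇒ (2 / 43) = -1]
  = (43 / 15)    [QR: both ≡ 3 mod 4, sign flips]
  = (13 / 15)    [43 ≡ 13 mod 15]
  = (15 / 13)    [QR: 13 ≡ 1 mod 4, sign kept]
  = (2 / 13)    [15 ≡ 2 mod 13]
  = -(1 / 13)    [13 ≡ 5 mod 8 ⇒ (2 / 13) = -1]
  = -1    [(1 / 13) = 1]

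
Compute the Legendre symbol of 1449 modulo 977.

(1449/977)
  = (472/977)    [1449 ≡ 472 mod 977]
  = (59/977)    [977 ≡ 1 mod 8 ⇒ (2/977)^3 = +1]
  = (977/59)    [QR: 977 ≡ 1 mod 4, sign kept]
  = (33/59)    [977 ≡ 33 mod 59]
  = (59/33)    [QR: 33 ≡ 1 mod 4, sign kept]
  = (26/33)    [59 ≡ 26 mod 33]
  = (13/33)    [33 ≡ 1 mod 8 ⇒ (2/33) = +1]
  = (33/13)    [QR: 13 ≡ 1 mod 4, sign kept]
  = (7/13)    [33 ≡ 7 mod 13]
  = (13/7)    [QR: 13 ≡ 1 mod 4, sign kept]
  = (6/7)    [13 ≡ 6 mod 7]
  = (3/7)    [7 ≡ 7 mod 8 ⇒ (2/7) = +1]
  = -(7/3)    [QR: both ≡ 3 mod 4, sign flips]
  = -(1/3)    [7 ≡ 1 mod 3]
  = -1    [(1/3) = 1]

-1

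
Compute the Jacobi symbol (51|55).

-1

Both 51 ≡ 3 and 55 ≡ 3 (mod 4), so reciprocity gives (51|55) = -(55|51). Reduce: 55 ≡ 4 (mod 51). Now have -(4|51).
Factor out 2: 4 = 2^2. Since 51 ≡ 3 (mod 8), (2|51) = -1, and (2|51)^2 = +1. Now have -(1|51).
(1|51) = 1. Collecting the sign factors: -1.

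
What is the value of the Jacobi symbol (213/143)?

Reduce the numerator: 213 ≡ 70 (mod 143), so (213/143) = (70/143).
Factor out 2: 70 = 2·35. Since 143 ≡ 7 (mod 8), (2/143) = +1. Now have (35/143).
Both 35 ≡ 3 and 143 ≡ 3 (mod 4), so reciprocity gives (35/143) = -(143/35). Reduce: 143 ≡ 3 (mod 35). Now have -(3/35).
Both 3 ≡ 3 and 35 ≡ 3 (mod 4), so reciprocity gives (3/35) = -(35/3). Reduce: 35 ≡ 2 (mod 3). Now have (2/3).
Factor out 2: 2 = 2. Since 3 ≡ 3 (mod 8), (2/3) = -1. Now have -(1/3).
(1/3) = 1. Collecting the sign factors: -1.

-1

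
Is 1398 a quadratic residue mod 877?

no

(1398/877)
  = (521/877)    [1398 ≡ 521 mod 877]
  = (877/521)    [QR: 521 ≡ 1 mod 4, sign kept]
  = (356/521)    [877 ≡ 356 mod 521]
  = (89/521)    [521 ≡ 1 mod 8 ⇒ (2/521)^2 = +1]
  = (521/89)    [QR: 89 ≡ 1 mod 4, sign kept]
  = (76/89)    [521 ≡ 76 mod 89]
  = (19/89)    [89 ≡ 1 mod 8 ⇒ (2/89)^2 = +1]
  = (89/19)    [QR: 89 ≡ 1 mod 4, sign kept]
  = (13/19)    [89 ≡ 13 mod 19]
  = (19/13)    [QR: 13 ≡ 1 mod 4, sign kept]
  = (6/13)    [19 ≡ 6 mod 13]
  = -(3/13)    [13 ≡ 5 mod 8 ⇒ (2/13) = -1]
  = -(13/3)    [QR: 13 ≡ 1 mod 4, sign kept]
  = -(1/3)    [13 ≡ 1 mod 3]
  = -1    [(1/3) = 1]
The Legendre symbol is -1, so x^2 ≡ 1398 (mod 877) has no solution.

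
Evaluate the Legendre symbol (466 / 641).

1

Factor out 2: 466 = 2·233. Since 641 ≡ 1 (mod 8), (2 / 641) = +1. Now have (233 / 641).
233 ≡ 1 (mod 4), so quadratic reciprocity gives (233 / 641) = (641 / 233). Reduce: 641 ≡ 175 (mod 233). Now have (175 / 233).
233 ≡ 1 (mod 4), so quadratic reciprocity gives (175 / 233) = (233 / 175). Reduce: 233 ≡ 58 (mod 175). Now have (58 / 175).
Factor out 2: 58 = 2·29. Since 175 ≡ 7 (mod 8), (2 / 175) = +1. Now have (29 / 175).
29 ≡ 1 (mod 4), so quadratic reciprocity gives (29 / 175) = (175 / 29). Reduce: 175 ≡ 1 (mod 29). Now have (1 / 29).
(1 / 29) = 1. Collecting the sign factors: 1.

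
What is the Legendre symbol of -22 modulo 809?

(-22|809)
  = (22|809)    [809 ≡ 1 mod 4 ⇒ (-1|809) = +1]
  = (11|809)    [809 ≡ 1 mod 8 ⇒ (2|809) = +1]
  = (809|11)    [QR: 809 ≡ 1 mod 4, sign kept]
  = (6|11)    [809 ≡ 6 mod 11]
  = -(3|11)    [11 ≡ 3 mod 8 ⇒ (2|11) = -1]
  = (11|3)    [QR: both ≡ 3 mod 4, sign flips]
  = (2|3)    [11 ≡ 2 mod 3]
  = -(1|3)    [3 ≡ 3 mod 8 ⇒ (2|3) = -1]
  = -1    [(1|3) = 1]

-1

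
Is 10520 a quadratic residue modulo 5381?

no

(10520|5381)
  = (5139|5381)    [10520 ≡ 5139 mod 5381]
  = (5381|5139)    [QR: 5381 ≡ 1 mod 4, sign kept]
  = (242|5139)    [5381 ≡ 242 mod 5139]
  = -(121|5139)    [5139 ≡ 3 mod 8 ⇒ (2|5139) = -1]
  = -(5139|121)    [QR: 121 ≡ 1 mod 4, sign kept]
  = -(57|121)    [5139 ≡ 57 mod 121]
  = -(121|57)    [QR: 57 ≡ 1 mod 4, sign kept]
  = -(7|57)    [121 ≡ 7 mod 57]
  = -(57|7)    [QR: 57 ≡ 1 mod 4, sign kept]
  = -(1|7)    [57 ≡ 1 mod 7]
  = -1    [(1|7) = 1]
(10520|5381) = -1, and 5381 is prime, so 10520 is not a quadratic residue mod 5381.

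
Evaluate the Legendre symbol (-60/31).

Reduce the numerator: -60 ≡ 2 (mod 31), so (-60/31) = (2/31).
Factor out 2: 2 = 2. Since 31 ≡ 7 (mod 8), (2/31) = +1. Now have (1/31).
(1/31) = 1. Collecting the sign factors: 1.

1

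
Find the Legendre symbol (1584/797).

Reduce the numerator: 1584 ≡ 787 (mod 797), so (1584/797) = (787/797).
797 ≡ 1 (mod 4), so quadratic reciprocity gives (787/797) = (797/787). Reduce: 797 ≡ 10 (mod 787). Now have (10/787).
Factor out 2: 10 = 2·5. Since 787 ≡ 3 (mod 8), (2/787) = -1. Now have -(5/787).
5 ≡ 1 (mod 4), so quadratic reciprocity gives (5/787) = (787/5). Reduce: 787 ≡ 2 (mod 5). Now have -(2/5).
Factor out 2: 2 = 2. Since 5 ≡ 5 (mod 8), (2/5) = -1. Now have (1/5).
(1/5) = 1. Collecting the sign factors: 1.

1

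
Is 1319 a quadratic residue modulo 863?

(1319/863)
  = (456/863)    [1319 ≡ 456 mod 863]
  = (57/863)    [863 ≡ 7 mod 8 ⇒ (2/863)^3 = +1]
  = (863/57)    [QR: 57 ≡ 1 mod 4, sign kept]
  = (8/57)    [863 ≡ 8 mod 57]
  = (1/57)    [57 ≡ 1 mod 8 ⇒ (2/57)^3 = +1]
  = 1    [(1/57) = 1]
The Legendre symbol is 1, so x^2 ≡ 1319 (mod 863) has solution.

yes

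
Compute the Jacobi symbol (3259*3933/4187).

By multiplicativity, (3259·3933/4187) = (3259/4187)·(3933/4187).
First factor (3259/4187):
Both 3259 ≡ 3 and 4187 ≡ 3 (mod 4), so reciprocity gives (3259/4187) = -(4187/3259). Reduce: 4187 ≡ 928 (mod 3259). Now have -(928/3259).
Factor out 2: 928 = 2^5·29. Since 3259 ≡ 3 (mod 8), (2/3259) = -1, and (2/3259)^5 = -1. Now have (29/3259).
29 ≡ 1 (mod 4), so quadratic reciprocity gives (29/3259) = (3259/29). Reduce: 3259 ≡ 11 (mod 29). Now have (11/29).
29 ≡ 1 (mod 4), so quadratic reciprocity gives (11/29) = (29/11). Reduce: 29 ≡ 7 (mod 11). Now have (7/11).
Both 7 ≡ 3 and 11 ≡ 3 (mod 4), so reciprocity gives (7/11) = -(11/7). Reduce: 11 ≡ 4 (mod 7). Now have -(4/7).
Factor out 2: 4 = 2^2. Since 7 ≡ 7 (mod 8), (2/7) = +1, and (2/7)^2 = +1. Now have -(1/7).
(1/7) = 1. Collecting the sign factors: -1.
Second factor (3933/4187):
3933 ≡ 1 (mod 4), so quadratic reciprocity gives (3933/4187) = (4187/3933). Reduce: 4187 ≡ 254 (mod 3933). Now have (254/3933).
Factor out 2: 254 = 2·127. Since 3933 ≡ 5 (mod 8), (2/3933) = -1. Now have -(127/3933).
3933 ≡ 1 (mod 4), so quadratic reciprocity gives (127/3933) = (3933/127). Reduce: 3933 ≡ 123 (mod 127). Now have -(123/127).
Both 123 ≡ 3 and 127 ≡ 3 (mod 4), so reciprocity gives (123/127) = -(127/123). Reduce: 127 ≡ 4 (mod 123). Now have (4/123).
Factor out 2: 4 = 2^2. Since 123 ≡ 3 (mod 8), (2/123) = -1, and (2/123)^2 = +1. Now have (1/123).
(1/123) = 1. Collecting the sign factors: 1.
Product: (-1)·(1) = -1.

-1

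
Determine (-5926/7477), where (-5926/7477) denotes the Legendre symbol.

Reduce the numerator: -5926 ≡ 1551 (mod 7477), so (-5926/7477) = (1551/7477).
7477 ≡ 1 (mod 4), so quadratic reciprocity gives (1551/7477) = (7477/1551). Reduce: 7477 ≡ 1273 (mod 1551). Now have (1273/1551).
1273 ≡ 1 (mod 4), so quadratic reciprocity gives (1273/1551) = (1551/1273). Reduce: 1551 ≡ 278 (mod 1273). Now have (278/1273).
Factor out 2: 278 = 2·139. Since 1273 ≡ 1 (mod 8), (2/1273) = +1. Now have (139/1273).
1273 ≡ 1 (mod 4), so quadratic reciprocity gives (139/1273) = (1273/139). Reduce: 1273 ≡ 22 (mod 139). Now have (22/139).
Factor out 2: 22 = 2·11. Since 139 ≡ 3 (mod 8), (2/139) = -1. Now have -(11/139).
Both 11 ≡ 3 and 139 ≡ 3 (mod 4), so reciprocity gives (11/139) = -(139/11). Reduce: 139 ≡ 7 (mod 11). Now have (7/11).
Both 7 ≡ 3 and 11 ≡ 3 (mod 4), so reciprocity gives (7/11) = -(11/7). Reduce: 11 ≡ 4 (mod 7). Now have -(4/7).
Factor out 2: 4 = 2^2. Since 7 ≡ 7 (mod 8), (2/7) = +1, and (2/7)^2 = +1. Now have -(1/7).
(1/7) = 1. Collecting the sign factors: -1.

-1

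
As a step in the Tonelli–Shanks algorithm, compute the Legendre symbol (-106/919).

1

Pull out -1: (-106/919) = (-1/919)·(106/919). Since 919 ≡ 3 (mod 4), (-1/919) = -1. Now have -(106/919).
Factor out 2: 106 = 2·53. Since 919 ≡ 7 (mod 8), (2/919) = +1. Now have -(53/919).
53 ≡ 1 (mod 4), so quadratic reciprocity gives (53/919) = (919/53). Reduce: 919 ≡ 18 (mod 53). Now have -(18/53).
Factor out 2: 18 = 2·9. Since 53 ≡ 5 (mod 8), (2/53) = -1. Now have (9/53).
9 ≡ 1 (mod 4), so quadratic reciprocity gives (9/53) = (53/9). Reduce: 53 ≡ 8 (mod 9). Now have (8/9).
Factor out 2: 8 = 2^3. Since 9 ≡ 1 (mod 8), (2/9) = +1, and (2/9)^3 = +1. Now have (1/9).
(1/9) = 1. Collecting the sign factors: 1.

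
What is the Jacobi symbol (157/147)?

(157/147)
  = (10/147)    [157 ≡ 10 mod 147]
  = -(5/147)    [147 ≡ 3 mod 8 ⇒ (2/147) = -1]
  = -(147/5)    [QR: 5 ≡ 1 mod 4, sign kept]
  = -(2/5)    [147 ≡ 2 mod 5]
  = (1/5)    [5 ≡ 5 mod 8 ⇒ (2/5) = -1]
  = 1    [(1/5) = 1]

1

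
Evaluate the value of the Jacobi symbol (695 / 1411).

Both 695 ≡ 3 and 1411 ≡ 3 (mod 4), so reciprocity gives (695 / 1411) = -(1411 / 695). Reduce: 1411 ≡ 21 (mod 695). Now have -(21 / 695).
21 ≡ 1 (mod 4), so quadratic reciprocity gives (21 / 695) = (695 / 21). Reduce: 695 ≡ 2 (mod 21). Now have -(2 / 21).
Factor out 2: 2 = 2. Since 21 ≡ 5 (mod 8), (2 / 21) = -1. Now have (1 / 21).
(1 / 21) = 1. Collecting the sign factors: 1.

1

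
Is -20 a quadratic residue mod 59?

no

(-20/59)
  = (39/59)    [-20 ≡ 39 mod 59]
  = -(59/39)    [QR: both ≡ 3 mod 4, sign flips]
  = -(20/39)    [59 ≡ 20 mod 39]
  = -(5/39)    [39 ≡ 7 mod 8 ⇒ (2/39)^2 = +1]
  = -(39/5)    [QR: 5 ≡ 1 mod 4, sign kept]
  = -(4/5)    [39 ≡ 4 mod 5]
  = -(1/5)    [5 ≡ 5 mod 8 ⇒ (2/5)^2 = +1]
  = -1    [(1/5) = 1]
The Legendre symbol is -1, so x^2 ≡ -20 (mod 59) has no solution.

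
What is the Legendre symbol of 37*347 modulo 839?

1

By multiplicativity, (37·347/839) = (37/839)·(347/839).
First factor (37/839):
37 ≡ 1 (mod 4), so quadratic reciprocity gives (37/839) = (839/37). Reduce: 839 ≡ 25 (mod 37). Now have (25/37).
25 ≡ 1 (mod 4), so quadratic reciprocity gives (25/37) = (37/25). Reduce: 37 ≡ 12 (mod 25). Now have (12/25).
Factor out 2: 12 = 2^2·3. Since 25 ≡ 1 (mod 8), (2/25) = +1, and (2/25)^2 = +1. Now have (3/25).
25 ≡ 1 (mod 4), so quadratic reciprocity gives (3/25) = (25/3). Reduce: 25 ≡ 1 (mod 3). Now have (1/3).
(1/3) = 1. Collecting the sign factors: 1.
Second factor (347/839):
Both 347 ≡ 3 and 839 ≡ 3 (mod 4), so reciprocity gives (347/839) = -(839/347). Reduce: 839 ≡ 145 (mod 347). Now have -(145/347).
145 ≡ 1 (mod 4), so quadratic reciprocity gives (145/347) = (347/145). Reduce: 347 ≡ 57 (mod 145). Now have -(57/145).
57 ≡ 1 (mod 4), so quadratic reciprocity gives (57/145) = (145/57). Reduce: 145 ≡ 31 (mod 57). Now have -(31/57).
57 ≡ 1 (mod 4), so quadratic reciprocity gives (31/57) = (57/31). Reduce: 57 ≡ 26 (mod 31). Now have -(26/31).
Factor out 2: 26 = 2·13. Since 31 ≡ 7 (mod 8), (2/31) = +1. Now have -(13/31).
13 ≡ 1 (mod 4), so quadratic reciprocity gives (13/31) = (31/13). Reduce: 31 ≡ 5 (mod 13). Now have -(5/13).
5 ≡ 1 (mod 4), so quadratic reciprocity gives (5/13) = (13/5). Reduce: 13 ≡ 3 (mod 5). Now have -(3/5).
5 ≡ 1 (mod 4), so quadratic reciprocity gives (3/5) = (5/3). Reduce: 5 ≡ 2 (mod 3). Now have -(2/3).
Factor out 2: 2 = 2. Since 3 ≡ 3 (mod 8), (2/3) = -1. Now have (1/3).
(1/3) = 1. Collecting the sign factors: 1.
Product: (1)·(1) = 1.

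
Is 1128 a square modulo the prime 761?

no

(1128/761)
  = (367/761)    [1128 ≡ 367 mod 761]
  = (761/367)    [QR: 761 ≡ 1 mod 4, sign kept]
  = (27/367)    [761 ≡ 27 mod 367]
  = -(367/27)    [QR: both ≡ 3 mod 4, sign flips]
  = -(16/27)    [367 ≡ 16 mod 27]
  = -(1/27)    [27 ≡ 3 mod 8 ⇒ (2/27)^4 = +1]
  = -1    [(1/27) = 1]
(1128/761) = -1, and 761 is prime, so 1128 is not a quadratic residue mod 761.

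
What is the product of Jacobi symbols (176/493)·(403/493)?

1

By multiplicativity, (176·403/493) = (176/493)·(403/493).
First factor (176/493):
(176/493)
  = (11/493)    [493 ≡ 5 mod 8 ⇒ (2/493)^4 = +1]
  = (493/11)    [QR: 493 ≡ 1 mod 4, sign kept]
  = (9/11)    [493 ≡ 9 mod 11]
  = (11/9)    [QR: 9 ≡ 1 mod 4, sign kept]
  = (2/9)    [11 ≡ 2 mod 9]
  = (1/9)    [9 ≡ 1 mod 8 ⇒ (2/9) = +1]
  = 1    [(1/9) = 1]
Second factor (403/493):
(403/493)
  = (493/403)    [QR: 493 ≡ 1 mod 4, sign kept]
  = (90/403)    [493 ≡ 90 mod 403]
  = -(45/403)    [403 ≡ 3 mod 8 ⇒ (2/403) = -1]
  = -(403/45)    [QR: 45 ≡ 1 mod 4, sign kept]
  = -(43/45)    [403 ≡ 43 mod 45]
  = -(45/43)    [QR: 45 ≡ 1 mod 4, sign kept]
  = -(2/43)    [45 ≡ 2 mod 43]
  = (1/43)    [43 ≡ 3 mod 8 ⇒ (2/43) = -1]
  = 1    [(1/43) = 1]
Product: (1)·(1) = 1.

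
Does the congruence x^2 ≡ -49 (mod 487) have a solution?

(-49/487)
  = (438/487)    [-49 ≡ 438 mod 487]
  = (219/487)    [487 ≡ 7 mod 8 ⇒ (2/487) = +1]
  = -(487/219)    [QR: both ≡ 3 mod 4, sign flips]
  = -(49/219)    [487 ≡ 49 mod 219]
  = -(219/49)    [QR: 49 ≡ 1 mod 4, sign kept]
  = -(23/49)    [219 ≡ 23 mod 49]
  = -(49/23)    [QR: 49 ≡ 1 mod 4, sign kept]
  = -(3/23)    [49 ≡ 3 mod 23]
  = (23/3)    [QR: both ≡ 3 mod 4, sign flips]
  = (2/3)    [23 ≡ 2 mod 3]
  = -(1/3)    [3 ≡ 3 mod 8 ⇒ (2/3) = -1]
  = -1    [(1/3) = 1]
(-49/487) = -1, and 487 is prime, so -49 is not a quadratic residue mod 487.

no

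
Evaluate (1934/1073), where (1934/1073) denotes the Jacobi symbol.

1

Reduce the numerator: 1934 ≡ 861 (mod 1073), so (1934/1073) = (861/1073).
861 ≡ 1 (mod 4), so quadratic reciprocity gives (861/1073) = (1073/861). Reduce: 1073 ≡ 212 (mod 861). Now have (212/861).
Factor out 2: 212 = 2^2·53. Since 861 ≡ 5 (mod 8), (2/861) = -1, and (2/861)^2 = +1. Now have (53/861).
53 ≡ 1 (mod 4), so quadratic reciprocity gives (53/861) = (861/53). Reduce: 861 ≡ 13 (mod 53). Now have (13/53).
13 ≡ 1 (mod 4), so quadratic reciprocity gives (13/53) = (53/13). Reduce: 53 ≡ 1 (mod 13). Now have (1/13).
(1/13) = 1. Collecting the sign factors: 1.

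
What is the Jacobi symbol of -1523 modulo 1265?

(-1523/1265)
  = (1523/1265)    [1265 ≡ 1 mod 4 ⇒ (-1/1265) = +1]
  = (258/1265)    [1523 ≡ 258 mod 1265]
  = (129/1265)    [1265 ≡ 1 mod 8 ⇒ (2/1265) = +1]
  = (1265/129)    [QR: 129 ≡ 1 mod 4, sign kept]
  = (104/129)    [1265 ≡ 104 mod 129]
  = (13/129)    [129 ≡ 1 mod 8 ⇒ (2/129)^3 = +1]
  = (129/13)    [QR: 13 ≡ 1 mod 4, sign kept]
  = (12/13)    [129 ≡ 12 mod 13]
  = (3/13)    [13 ≡ 5 mod 8 ⇒ (2/13)^2 = +1]
  = (13/3)    [QR: 13 ≡ 1 mod 4, sign kept]
  = (1/3)    [13 ≡ 1 mod 3]
  = 1    [(1/3) = 1]

1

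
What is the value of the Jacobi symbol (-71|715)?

1

Reduce the numerator: -71 ≡ 644 (mod 715), so (-71|715) = (644|715).
Factor out 2: 644 = 2^2·161. Since 715 ≡ 3 (mod 8), (2|715) = -1, and (2|715)^2 = +1. Now have (161|715).
161 ≡ 1 (mod 4), so quadratic reciprocity gives (161|715) = (715|161). Reduce: 715 ≡ 71 (mod 161). Now have (71|161).
161 ≡ 1 (mod 4), so quadratic reciprocity gives (71|161) = (161|71). Reduce: 161 ≡ 19 (mod 71). Now have (19|71).
Both 19 ≡ 3 and 71 ≡ 3 (mod 4), so reciprocity gives (19|71) = -(71|19). Reduce: 71 ≡ 14 (mod 19). Now have -(14|19).
Factor out 2: 14 = 2·7. Since 19 ≡ 3 (mod 8), (2|19) = -1. Now have (7|19).
Both 7 ≡ 3 and 19 ≡ 3 (mod 4), so reciprocity gives (7|19) = -(19|7). Reduce: 19 ≡ 5 (mod 7). Now have -(5|7).
5 ≡ 1 (mod 4), so quadratic reciprocity gives (5|7) = (7|5). Reduce: 7 ≡ 2 (mod 5). Now have -(2|5).
Factor out 2: 2 = 2. Since 5 ≡ 5 (mod 8), (2|5) = -1. Now have (1|5).
(1|5) = 1. Collecting the sign factors: 1.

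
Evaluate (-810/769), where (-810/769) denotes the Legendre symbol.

1

(-810/769)
  = (728/769)    [-810 ≡ 728 mod 769]
  = (91/769)    [769 ≡ 1 mod 8 ⇒ (2/769)^3 = +1]
  = (769/91)    [QR: 769 ≡ 1 mod 4, sign kept]
  = (41/91)    [769 ≡ 41 mod 91]
  = (91/41)    [QR: 41 ≡ 1 mod 4, sign kept]
  = (9/41)    [91 ≡ 9 mod 41]
  = (41/9)    [QR: 9 ≡ 1 mod 4, sign kept]
  = (5/9)    [41 ≡ 5 mod 9]
  = (9/5)    [QR: 5 ≡ 1 mod 4, sign kept]
  = (4/5)    [9 ≡ 4 mod 5]
  = (1/5)    [5 ≡ 5 mod 8 ⇒ (2/5)^2 = +1]
  = 1    [(1/5) = 1]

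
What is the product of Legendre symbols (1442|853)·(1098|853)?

-1

By multiplicativity, (1442·1098|853) = (1442|853)·(1098|853).
First factor (1442|853):
Reduce the numerator: 1442 ≡ 589 (mod 853), so (1442|853) = (589|853).
589 ≡ 1 (mod 4), so quadratic reciprocity gives (589|853) = (853|589). Reduce: 853 ≡ 264 (mod 589). Now have (264|589).
Factor out 2: 264 = 2^3·33. Since 589 ≡ 5 (mod 8), (2|589) = -1, and (2|589)^3 = -1. Now have -(33|589).
33 ≡ 1 (mod 4), so quadratic reciprocity gives (33|589) = (589|33). Reduce: 589 ≡ 28 (mod 33). Now have -(28|33).
Factor out 2: 28 = 2^2·7. Since 33 ≡ 1 (mod 8), (2|33) = +1, and (2|33)^2 = +1. Now have -(7|33).
33 ≡ 1 (mod 4), so quadratic reciprocity gives (7|33) = (33|7). Reduce: 33 ≡ 5 (mod 7). Now have -(5|7).
5 ≡ 1 (mod 4), so quadratic reciprocity gives (5|7) = (7|5). Reduce: 7 ≡ 2 (mod 5). Now have -(2|5).
Factor out 2: 2 = 2. Since 5 ≡ 5 (mod 8), (2|5) = -1. Now have (1|5).
(1|5) = 1. Collecting the sign factors: 1.
Second factor (1098|853):
Reduce the numerator: 1098 ≡ 245 (mod 853), so (1098|853) = (245|853).
245 ≡ 1 (mod 4), so quadratic reciprocity gives (245|853) = (853|245). Reduce: 853 ≡ 118 (mod 245). Now have (118|245).
Factor out 2: 118 = 2·59. Since 245 ≡ 5 (mod 8), (2|245) = -1. Now have -(59|245).
245 ≡ 1 (mod 4), so quadratic reciprocity gives (59|245) = (245|59). Reduce: 245 ≡ 9 (mod 59). Now have -(9|59).
9 ≡ 1 (mod 4), so quadratic reciprocity gives (9|59) = (59|9). Reduce: 59 ≡ 5 (mod 9). Now have -(5|9).
5 ≡ 1 (mod 4), so quadratic reciprocity gives (5|9) = (9|5). Reduce: 9 ≡ 4 (mod 5). Now have -(4|5).
Factor out 2: 4 = 2^2. Since 5 ≡ 5 (mod 8), (2|5) = -1, and (2|5)^2 = +1. Now have -(1|5).
(1|5) = 1. Collecting the sign factors: -1.
Product: (1)·(-1) = -1.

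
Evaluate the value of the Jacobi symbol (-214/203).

Pull out -1: (-214/203) = (-1/203)·(214/203). Since 203 ≡ 3 (mod 4), (-1/203) = -1. Now have -(214/203).
Reduce the numerator: 214 ≡ 11 (mod 203), so (214/203) = (11/203).
Both 11 ≡ 3 and 203 ≡ 3 (mod 4), so reciprocity gives (11/203) = -(203/11). Reduce: 203 ≡ 5 (mod 11). Now have (5/11).
5 ≡ 1 (mod 4), so quadratic reciprocity gives (5/11) = (11/5). Reduce: 11 ≡ 1 (mod 5). Now have (1/5).
(1/5) = 1. Collecting the sign factors: 1.

1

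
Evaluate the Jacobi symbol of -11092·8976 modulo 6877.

By multiplicativity, (-11092·8976 / 6877) = (-11092 / 6877)·(8976 / 6877).
First factor (-11092 / 6877):
Reduce the numerator: -11092 ≡ 2662 (mod 6877), so (-11092 / 6877) = (2662 / 6877).
Factor out 2: 2662 = 2·1331. Since 6877 ≡ 5 (mod 8), (2 / 6877) = -1. Now have -(1331 / 6877).
6877 ≡ 1 (mod 4), so quadratic reciprocity gives (1331 / 6877) = (6877 / 1331). Reduce: 6877 ≡ 222 (mod 1331). Now have -(222 / 1331).
Factor out 2: 222 = 2·111. Since 1331 ≡ 3 (mod 8), (2 / 1331) = -1. Now have (111 / 1331).
Both 111 ≡ 3 and 1331 ≡ 3 (mod 4), so reciprocity gives (111 / 1331) = -(1331 / 111). Reduce: 1331 ≡ 110 (mod 111). Now have -(110 / 111).
Factor out 2: 110 = 2·55. Since 111 ≡ 7 (mod 8), (2 / 111) = +1. Now have -(55 / 111).
Both 55 ≡ 3 and 111 ≡ 3 (mod 4), so reciprocity gives (55 / 111) = -(111 / 55). Reduce: 111 ≡ 1 (mod 55). Now have (1 / 55).
(1 / 55) = 1. Collecting the sign factors: 1.
Second factor (8976 / 6877):
Reduce the numerator: 8976 ≡ 2099 (mod 6877), so (8976 / 6877) = (2099 / 6877).
6877 ≡ 1 (mod 4), so quadratic reciprocity gives (2099 / 6877) = (6877 / 2099). Reduce: 6877 ≡ 580 (mod 2099). Now have (580 / 2099).
Factor out 2: 580 = 2^2·145. Since 2099 ≡ 3 (mod 8), (2 / 2099) = -1, and (2 / 2099)^2 = +1. Now have (145 / 2099).
145 ≡ 1 (mod 4), so quadratic reciprocity gives (145 / 2099) = (2099 / 145). Reduce: 2099 ≡ 69 (mod 145). Now have (69 / 145).
69 ≡ 1 (mod 4), so quadratic reciprocity gives (69 / 145) = (145 / 69). Reduce: 145 ≡ 7 (mod 69). Now have (7 / 69).
69 ≡ 1 (mod 4), so quadratic reciprocity gives (7 / 69) = (69 / 7). Reduce: 69 ≡ 6 (mod 7). Now have (6 / 7).
Factor out 2: 6 = 2·3. Since 7 ≡ 7 (mod 8), (2 / 7) = +1. Now have (3 / 7).
Both 3 ≡ 3 and 7 ≡ 3 (mod 4), so reciprocity gives (3 / 7) = -(7 / 3). Reduce: 7 ≡ 1 (mod 3). Now have -(1 / 3).
(1 / 3) = 1. Collecting the sign factors: -1.
Product: (1)·(-1) = -1.

-1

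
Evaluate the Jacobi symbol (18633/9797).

Reduce the numerator: 18633 ≡ 8836 (mod 9797), so (18633/9797) = (8836/9797).
Factor out 2: 8836 = 2^2·2209. Since 9797 ≡ 5 (mod 8), (2/9797) = -1, and (2/9797)^2 = +1. Now have (2209/9797).
2209 ≡ 1 (mod 4), so quadratic reciprocity gives (2209/9797) = (9797/2209). Reduce: 9797 ≡ 961 (mod 2209). Now have (961/2209).
961 ≡ 1 (mod 4), so quadratic reciprocity gives (961/2209) = (2209/961). Reduce: 2209 ≡ 287 (mod 961). Now have (287/961).
961 ≡ 1 (mod 4), so quadratic reciprocity gives (287/961) = (961/287). Reduce: 961 ≡ 100 (mod 287). Now have (100/287).
Factor out 2: 100 = 2^2·25. Since 287 ≡ 7 (mod 8), (2/287) = +1, and (2/287)^2 = +1. Now have (25/287).
25 ≡ 1 (mod 4), so quadratic reciprocity gives (25/287) = (287/25). Reduce: 287 ≡ 12 (mod 25). Now have (12/25).
Factor out 2: 12 = 2^2·3. Since 25 ≡ 1 (mod 8), (2/25) = +1, and (2/25)^2 = +1. Now have (3/25).
25 ≡ 1 (mod 4), so quadratic reciprocity gives (3/25) = (25/3). Reduce: 25 ≡ 1 (mod 3). Now have (1/3).
(1/3) = 1. Collecting the sign factors: 1.

1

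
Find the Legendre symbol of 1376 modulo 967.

(1376/967)
  = (409/967)    [1376 ≡ 409 mod 967]
  = (967/409)    [QR: 409 ≡ 1 mod 4, sign kept]
  = (149/409)    [967 ≡ 149 mod 409]
  = (409/149)    [QR: 149 ≡ 1 mod 4, sign kept]
  = (111/149)    [409 ≡ 111 mod 149]
  = (149/111)    [QR: 149 ≡ 1 mod 4, sign kept]
  = (38/111)    [149 ≡ 38 mod 111]
  = (19/111)    [111 ≡ 7 mod 8 ⇒ (2/111) = +1]
  = -(111/19)    [QR: both ≡ 3 mod 4, sign flips]
  = -(16/19)    [111 ≡ 16 mod 19]
  = -(1/19)    [19 ≡ 3 mod 8 ⇒ (2/19)^4 = +1]
  = -1    [(1/19) = 1]

-1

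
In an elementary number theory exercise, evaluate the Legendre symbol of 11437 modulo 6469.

-1

Reduce the numerator: 11437 ≡ 4968 (mod 6469), so (11437|6469) = (4968|6469).
Factor out 2: 4968 = 2^3·621. Since 6469 ≡ 5 (mod 8), (2|6469) = -1, and (2|6469)^3 = -1. Now have -(621|6469).
621 ≡ 1 (mod 4), so quadratic reciprocity gives (621|6469) = (6469|621). Reduce: 6469 ≡ 259 (mod 621). Now have -(259|621).
621 ≡ 1 (mod 4), so quadratic reciprocity gives (259|621) = (621|259). Reduce: 621 ≡ 103 (mod 259). Now have -(103|259).
Both 103 ≡ 3 and 259 ≡ 3 (mod 4), so reciprocity gives (103|259) = -(259|103). Reduce: 259 ≡ 53 (mod 103). Now have (53|103).
53 ≡ 1 (mod 4), so quadratic reciprocity gives (53|103) = (103|53). Reduce: 103 ≡ 50 (mod 53). Now have (50|53).
Factor out 2: 50 = 2·25. Since 53 ≡ 5 (mod 8), (2|53) = -1. Now have -(25|53).
25 ≡ 1 (mod 4), so quadratic reciprocity gives (25|53) = (53|25). Reduce: 53 ≡ 3 (mod 25). Now have -(3|25).
25 ≡ 1 (mod 4), so quadratic reciprocity gives (3|25) = (25|3). Reduce: 25 ≡ 1 (mod 3). Now have -(1|3).
(1|3) = 1. Collecting the sign factors: -1.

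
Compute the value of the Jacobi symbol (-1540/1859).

0

(-1540/1859)
  = (319/1859)    [-1540 ≡ 319 mod 1859]
  = -(1859/319)    [QR: both ≡ 3 mod 4, sign flips]
  = -(264/319)    [1859 ≡ 264 mod 319]
  = -(33/319)    [319 ≡ 7 mod 8 ⇒ (2/319)^3 = +1]
  = -(319/33)    [QR: 33 ≡ 1 mod 4, sign kept]
  = -(22/33)    [319 ≡ 22 mod 33]
  = -(11/33)    [33 ≡ 1 mod 8 ⇒ (2/33) = +1]
  = -(33/11)    [QR: 33 ≡ 1 mod 4, sign kept]
  = -(0/11)    [33 ≡ 0 mod 11]
  = 0    [numerator 0, gcd > 1]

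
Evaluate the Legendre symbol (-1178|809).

-1

Reduce the numerator: -1178 ≡ 440 (mod 809), so (-1178|809) = (440|809).
Factor out 2: 440 = 2^3·55. Since 809 ≡ 1 (mod 8), (2|809) = +1, and (2|809)^3 = +1. Now have (55|809).
809 ≡ 1 (mod 4), so quadratic reciprocity gives (55|809) = (809|55). Reduce: 809 ≡ 39 (mod 55). Now have (39|55).
Both 39 ≡ 3 and 55 ≡ 3 (mod 4), so reciprocity gives (39|55) = -(55|39). Reduce: 55 ≡ 16 (mod 39). Now have -(16|39).
Factor out 2: 16 = 2^4. Since 39 ≡ 7 (mod 8), (2|39) = +1, and (2|39)^4 = +1. Now have -(1|39).
(1|39) = 1. Collecting the sign factors: -1.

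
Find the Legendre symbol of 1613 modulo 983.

(1613|983)
  = (630|983)    [1613 ≡ 630 mod 983]
  = (315|983)    [983 ≡ 7 mod 8 ⇒ (2|983) = +1]
  = -(983|315)    [QR: both ≡ 3 mod 4, sign flips]
  = -(38|315)    [983 ≡ 38 mod 315]
  = (19|315)    [315 ≡ 3 mod 8 ⇒ (2|315) = -1]
  = -(315|19)    [QR: both ≡ 3 mod 4, sign flips]
  = -(11|19)    [315 ≡ 11 mod 19]
  = (19|11)    [QR: both ≡ 3 mod 4, sign flips]
  = (8|11)    [19 ≡ 8 mod 11]
  = -(1|11)    [11 ≡ 3 mod 8 ⇒ (2|11)^3 = -1]
  = -1    [(1|11) = 1]

-1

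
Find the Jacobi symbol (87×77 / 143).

0

By multiplicativity, (87·77 / 143) = (87 / 143)·(77 / 143).
First factor (87 / 143):
Both 87 ≡ 3 and 143 ≡ 3 (mod 4), so reciprocity gives (87 / 143) = -(143 / 87). Reduce: 143 ≡ 56 (mod 87). Now have -(56 / 87).
Factor out 2: 56 = 2^3·7. Since 87 ≡ 7 (mod 8), (2 / 87) = +1, and (2 / 87)^3 = +1. Now have -(7 / 87).
Both 7 ≡ 3 and 87 ≡ 3 (mod 4), so reciprocity gives (7 / 87) = -(87 / 7). Reduce: 87 ≡ 3 (mod 7). Now have (3 / 7).
Both 3 ≡ 3 and 7 ≡ 3 (mod 4), so reciprocity gives (3 / 7) = -(7 / 3). Reduce: 7 ≡ 1 (mod 3). Now have -(1 / 3).
(1 / 3) = 1. Collecting the sign factors: -1.
Second factor (77 / 143):
77 ≡ 1 (mod 4), so quadratic reciprocity gives (77 / 143) = (143 / 77). Reduce: 143 ≡ 66 (mod 77). Now have (66 / 77).
Factor out 2: 66 = 2·33. Since 77 ≡ 5 (mod 8), (2 / 77) = -1. Now have -(33 / 77).
33 ≡ 1 (mod 4), so quadratic reciprocity gives (33 / 77) = (77 / 33). Reduce: 77 ≡ 11 (mod 33). Now have -(11 / 33).
33 ≡ 1 (mod 4), so quadratic reciprocity gives (11 / 33) = (33 / 11). Reduce: 33 ≡ 0 (mod 11). Now have -(0 / 11).
The numerator is now 0 with denominator 11 > 1: the symbol is 0.
Product: (-1)·(0) = 0.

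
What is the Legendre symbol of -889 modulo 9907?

-1

Reduce the numerator: -889 ≡ 9018 (mod 9907), so (-889/9907) = (9018/9907).
Factor out 2: 9018 = 2·4509. Since 9907 ≡ 3 (mod 8), (2/9907) = -1. Now have -(4509/9907).
4509 ≡ 1 (mod 4), so quadratic reciprocity gives (4509/9907) = (9907/4509). Reduce: 9907 ≡ 889 (mod 4509). Now have -(889/4509).
889 ≡ 1 (mod 4), so quadratic reciprocity gives (889/4509) = (4509/889). Reduce: 4509 ≡ 64 (mod 889). Now have -(64/889).
Factor out 2: 64 = 2^6. Since 889 ≡ 1 (mod 8), (2/889) = +1, and (2/889)^6 = +1. Now have -(1/889).
(1/889) = 1. Collecting the sign factors: -1.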